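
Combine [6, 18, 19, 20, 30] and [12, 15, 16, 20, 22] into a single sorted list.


List A: [6, 18, 19, 20, 30]
List B: [12, 15, 16, 20, 22]
Repeatedly compare the front elements and take the smaller:
  6 vs 12 -> take 6
  18 vs 12 -> take 12
  18 vs 15 -> take 15
  18 vs 16 -> take 16
  18 vs 20 -> take 18
  19 vs 20 -> take 19
  20 vs 20 -> take 20
  30 vs 20 -> take 20
  30 vs 22 -> take 22
  B is exhausted; append the rest of A: [30]
Final answer: [6, 12, 15, 16, 18, 19, 20, 20, 22, 30]


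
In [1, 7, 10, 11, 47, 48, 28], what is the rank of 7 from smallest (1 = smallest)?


Sort ascending: [1, 7, 10, 11, 28, 47, 48]
Find 7 in the sorted list.
7 is at position 2 (1-indexed).
Final answer: 2


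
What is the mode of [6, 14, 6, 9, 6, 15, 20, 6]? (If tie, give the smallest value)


Count the frequency of each value:
  6 appears 4 time(s)
  9 appears 1 time(s)
  14 appears 1 time(s)
  15 appears 1 time(s)
  20 appears 1 time(s)
Maximum frequency is 4.
Only 6 reaches that frequency, so it is the mode.
Final answer: 6


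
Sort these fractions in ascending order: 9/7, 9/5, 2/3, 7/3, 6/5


Convert to decimal for comparison:
  9/7 = 1.2857
  9/5 = 1.8
  2/3 = 0.6667
  7/3 = 2.3333
  6/5 = 1.2
Decimals in increasing order: 0.6667 < 1.2 < 1.2857 < 1.8 < 2.3333
Writing each back as its fraction gives the sorted order.
Final answer: 2/3, 6/5, 9/7, 9/5, 7/3


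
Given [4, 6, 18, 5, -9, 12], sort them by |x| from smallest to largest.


Compute absolute values:
  |4| = 4
  |6| = 6
  |18| = 18
  |5| = 5
  |-9| = 9
  |12| = 12
Absolute values in increasing order: 4 < 5 < 6 < 9 < 12 < 18
Listing the original numbers in that order gives the answer.
Final answer: [4, 5, 6, -9, 12, 18]


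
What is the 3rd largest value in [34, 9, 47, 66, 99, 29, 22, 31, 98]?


Sort descending: [99, 98, 66, 47, 34, 31, 29, 22, 9]
The 3rd element (1-indexed) is at index 2.
Value = 66
Final answer: 66


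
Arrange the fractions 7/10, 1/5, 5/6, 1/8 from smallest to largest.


Convert to decimal for comparison:
  7/10 = 0.7
  1/5 = 0.2
  5/6 = 0.8333
  1/8 = 0.125
Decimals in increasing order: 0.125 < 0.2 < 0.7 < 0.8333
Writing each back as its fraction gives the sorted order.
Final answer: 1/8, 1/5, 7/10, 5/6


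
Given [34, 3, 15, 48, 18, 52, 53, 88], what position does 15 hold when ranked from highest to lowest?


Sort descending: [88, 53, 52, 48, 34, 18, 15, 3]
Find 15 in the sorted list.
15 is at position 7.
Final answer: 7


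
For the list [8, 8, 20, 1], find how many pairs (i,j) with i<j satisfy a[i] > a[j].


For each element, count the later elements that are smaller than it:
  8 (index 0): smaller elements after it = [1] -> 1
  8 (index 1): smaller elements after it = [1] -> 1
  20 (index 2): smaller elements after it = [1] -> 1
Total inversions = 1 + 1 + 1 = 3
Final answer: 3


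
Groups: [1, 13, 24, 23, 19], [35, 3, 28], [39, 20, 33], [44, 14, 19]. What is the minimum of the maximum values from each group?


Find max of each group:
  Group 1: [1, 13, 24, 23, 19] -> max = 24
  Group 2: [35, 3, 28] -> max = 35
  Group 3: [39, 20, 33] -> max = 39
  Group 4: [44, 14, 19] -> max = 44
Maxes: [24, 35, 39, 44]
Minimum of maxes = 24
Final answer: 24


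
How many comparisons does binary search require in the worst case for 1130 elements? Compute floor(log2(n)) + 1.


Binary search halves the search space each step.
Maximum comparisons = floor(log2(1130)) + 1
log2(1130) = 10.1421
floor(log2(1130)) = 10, so 10 + 1 = 11
Final answer: 11


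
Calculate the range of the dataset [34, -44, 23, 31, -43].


Maximum value: 34
Minimum value: -44
Range = 34 - (-44) = 78
Final answer: 78


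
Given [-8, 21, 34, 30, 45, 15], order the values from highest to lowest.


Original list: [-8, 21, 34, 30, 45, 15]
Repeatedly take the largest remaining element:
  Remaining [-8, 21, 34, 30, 45, 15] -> largest is 45
  Remaining [-8, 21, 34, 30, 15] -> largest is 34
  Remaining [-8, 21, 30, 15] -> largest is 30
  Remaining [-8, 21, 15] -> largest is 21
  Remaining [-8, 15] -> largest is 15
  Remaining [-8] -> largest is -8
Collecting the picks in order gives the descending list.
Final answer: [45, 34, 30, 21, 15, -8]


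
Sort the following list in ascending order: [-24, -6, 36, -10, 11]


Original list: [-24, -6, 36, -10, 11]
Repeatedly take the smallest remaining element:
  Remaining [-24, -6, 36, -10, 11] -> smallest is -24
  Remaining [-6, 36, -10, 11] -> smallest is -10
  Remaining [-6, 36, 11] -> smallest is -6
  Remaining [36, 11] -> smallest is 11
  Remaining [36] -> smallest is 36
Collecting the picks in order gives the sorted list.
Final answer: [-24, -10, -6, 11, 36]


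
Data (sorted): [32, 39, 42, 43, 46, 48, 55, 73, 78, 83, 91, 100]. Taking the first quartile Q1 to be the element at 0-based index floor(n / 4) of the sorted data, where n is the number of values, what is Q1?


The list has n = 12 elements.
Q1 index = floor(12 / 4) = floor(3) = 3
Counting from index 0 in the sorted data, the element at index 3 is 43.
Final answer: 43


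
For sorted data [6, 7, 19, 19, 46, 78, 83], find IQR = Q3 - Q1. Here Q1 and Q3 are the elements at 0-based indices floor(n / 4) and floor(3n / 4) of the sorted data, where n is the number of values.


The data has n = 7 elements.
Q1 index = floor(7 / 4) = floor(1.75) = 1; Q3 index = floor(3 * 7 / 4) = floor(5.25) = 5
Q1 = element at index 1 = 7
Q3 = element at index 5 = 78
IQR = 78 - 7 = 71
Final answer: 71


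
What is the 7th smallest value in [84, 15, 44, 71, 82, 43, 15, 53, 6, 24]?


Sort ascending: [6, 15, 15, 24, 43, 44, 53, 71, 82, 84]
The 7th element (1-indexed) is at index 6.
Value = 53
Final answer: 53


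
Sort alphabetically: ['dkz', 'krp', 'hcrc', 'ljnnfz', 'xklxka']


Compare strings character by character (the first differing letter decides):
  'dkz' < 'hcrc' since 'd' < 'h' at position 1
  'hcrc' < 'krp' since 'h' < 'k' at position 1
  'krp' < 'ljnnfz' since 'k' < 'l' at position 1
  'ljnnfz' < 'xklxka' since 'l' < 'x' at position 1
Chaining these comparisons gives the alphabetical order.
Final answer: ['dkz', 'hcrc', 'krp', 'ljnnfz', 'xklxka']


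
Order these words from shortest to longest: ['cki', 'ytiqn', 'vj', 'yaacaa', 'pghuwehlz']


Compute lengths:
  'cki' has length 3
  'ytiqn' has length 5
  'vj' has length 2
  'yaacaa' has length 6
  'pghuwehlz' has length 9
Lengths in increasing order: 2 < 3 < 5 < 6 < 9
Listing the words in that order gives the answer.
Final answer: ['vj', 'cki', 'ytiqn', 'yaacaa', 'pghuwehlz']


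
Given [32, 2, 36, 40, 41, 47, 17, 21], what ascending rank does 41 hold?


Sort ascending: [2, 17, 21, 32, 36, 40, 41, 47]
Find 41 in the sorted list.
41 is at position 7 (1-indexed).
Final answer: 7


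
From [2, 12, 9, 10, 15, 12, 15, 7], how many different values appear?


List all unique values:
Distinct values: [2, 7, 9, 10, 12, 15]
Count = 6
Final answer: 6


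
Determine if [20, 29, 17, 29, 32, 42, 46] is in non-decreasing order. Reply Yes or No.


Check consecutive pairs:
  20 <= 29? True
  29 <= 17? False
  17 <= 29? True
  29 <= 32? True
  32 <= 42? True
  42 <= 46? True
1 consecutive pair(s) are out of order, so the list is not sorted.
Final answer: No


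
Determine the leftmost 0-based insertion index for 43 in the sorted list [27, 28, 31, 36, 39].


List is sorted: [27, 28, 31, 36, 39]
We need the leftmost position where 43 can be inserted, i.e. the first index whose element is >= 43 (or the end of the list if none is).
Binary search with low=0, high=5 (0-based indices):
  low=0, high=5, mid=2: a[2]=31 < 43, so low = 3
  low=3, high=5, mid=4: a[4]=39 < 43, so low = 5
Now low = high = 5, so the insertion index is 5.
Final answer: 5


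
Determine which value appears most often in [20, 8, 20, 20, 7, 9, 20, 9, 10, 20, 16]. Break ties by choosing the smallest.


Count the frequency of each value:
  7 appears 1 time(s)
  8 appears 1 time(s)
  9 appears 2 time(s)
  10 appears 1 time(s)
  16 appears 1 time(s)
  20 appears 5 time(s)
Maximum frequency is 5.
Only 20 reaches that frequency, so it is the mode.
Final answer: 20


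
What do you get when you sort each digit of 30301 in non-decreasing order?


The number 30301 has digits: 3, 0, 3, 0, 1
Sorted: 0, 0, 1, 3, 3
Joining the sorted digits gives the result.
Final answer: 00133


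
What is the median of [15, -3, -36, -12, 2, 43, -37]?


First, sort the list: [-37, -36, -12, -3, 2, 15, 43]
The list has 7 elements (odd count).
The middle index is 3 (0-based), and the element there is -3.
Final answer: -3


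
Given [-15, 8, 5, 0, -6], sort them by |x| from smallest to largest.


Compute absolute values:
  |-15| = 15
  |8| = 8
  |5| = 5
  |0| = 0
  |-6| = 6
Absolute values in increasing order: 0 < 5 < 6 < 8 < 15
Listing the original numbers in that order gives the answer.
Final answer: [0, 5, -6, 8, -15]


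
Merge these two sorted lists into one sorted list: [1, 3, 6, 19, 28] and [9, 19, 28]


List A: [1, 3, 6, 19, 28]
List B: [9, 19, 28]
Repeatedly compare the front elements and take the smaller:
  1 vs 9 -> take 1
  3 vs 9 -> take 3
  6 vs 9 -> take 6
  19 vs 9 -> take 9
  19 vs 19 -> take 19
  28 vs 19 -> take 19
  28 vs 28 -> take 28
  A is exhausted; append the rest of B: [28]
Final answer: [1, 3, 6, 9, 19, 19, 28, 28]


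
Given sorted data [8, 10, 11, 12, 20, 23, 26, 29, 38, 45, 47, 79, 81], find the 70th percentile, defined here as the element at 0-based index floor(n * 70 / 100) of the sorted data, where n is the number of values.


The dataset has n = 13 elements.
Index = floor(13 * 70 / 100) = floor(910 / 100) = floor(9.1) = 9
Counting from index 0 in the sorted data, the element at index 9 is 45.
Final answer: 45


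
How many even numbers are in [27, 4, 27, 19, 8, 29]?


Check each element:
  27 is odd
  4 is even
  27 is odd
  19 is odd
  8 is even
  29 is odd
Evens: [4, 8]
Count of evens = 2
Final answer: 2


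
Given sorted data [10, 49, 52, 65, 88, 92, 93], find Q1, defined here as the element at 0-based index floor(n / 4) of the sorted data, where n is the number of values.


The list has n = 7 elements.
Q1 index = floor(7 / 4) = floor(1.75) = 1
Counting from index 0 in the sorted data, the element at index 1 is 49.
Final answer: 49


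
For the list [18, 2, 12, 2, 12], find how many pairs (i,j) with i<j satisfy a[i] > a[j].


For each element, count the later elements that are smaller than it:
  18 (index 0): smaller elements after it = [2, 12, 2, 12] -> 4
  2 (index 1): smaller elements after it = [] -> 0
  12 (index 2): smaller elements after it = [2] -> 1
  2 (index 3): smaller elements after it = [] -> 0
Total inversions = 4 + 0 + 1 + 0 = 5
Final answer: 5


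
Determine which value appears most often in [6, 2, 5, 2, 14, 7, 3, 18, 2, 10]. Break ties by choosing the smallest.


Count the frequency of each value:
  2 appears 3 time(s)
  3 appears 1 time(s)
  5 appears 1 time(s)
  6 appears 1 time(s)
  7 appears 1 time(s)
  10 appears 1 time(s)
  14 appears 1 time(s)
  18 appears 1 time(s)
Maximum frequency is 3.
Only 2 reaches that frequency, so it is the mode.
Final answer: 2


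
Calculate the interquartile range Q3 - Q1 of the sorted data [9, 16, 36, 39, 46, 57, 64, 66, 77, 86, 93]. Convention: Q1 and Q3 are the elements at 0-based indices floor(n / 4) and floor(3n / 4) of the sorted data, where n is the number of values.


The data has n = 11 elements.
Q1 index = floor(11 / 4) = floor(2.75) = 2; Q3 index = floor(3 * 11 / 4) = floor(8.25) = 8
Q1 = element at index 2 = 36
Q3 = element at index 8 = 77
IQR = 77 - 36 = 41
Final answer: 41


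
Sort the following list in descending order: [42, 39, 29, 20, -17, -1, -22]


Original list: [42, 39, 29, 20, -17, -1, -22]
Repeatedly take the largest remaining element:
  Remaining [42, 39, 29, 20, -17, -1, -22] -> largest is 42
  Remaining [39, 29, 20, -17, -1, -22] -> largest is 39
  Remaining [29, 20, -17, -1, -22] -> largest is 29
  Remaining [20, -17, -1, -22] -> largest is 20
  Remaining [-17, -1, -22] -> largest is -1
  Remaining [-17, -22] -> largest is -17
  Remaining [-22] -> largest is -22
Collecting the picks in order gives the descending list.
Final answer: [42, 39, 29, 20, -1, -17, -22]


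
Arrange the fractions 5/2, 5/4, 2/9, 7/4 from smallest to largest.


Convert to decimal for comparison:
  5/2 = 2.5
  5/4 = 1.25
  2/9 = 0.2222
  7/4 = 1.75
Decimals in increasing order: 0.2222 < 1.25 < 1.75 < 2.5
Writing each back as its fraction gives the sorted order.
Final answer: 2/9, 5/4, 7/4, 5/2


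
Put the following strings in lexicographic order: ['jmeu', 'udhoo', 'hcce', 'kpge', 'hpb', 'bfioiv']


Compare strings character by character (the first differing letter decides):
  'bfioiv' < 'hcce' since 'b' < 'h' at position 1
  'hcce' < 'hpb' since 'c' < 'p' at position 2
  'hpb' < 'jmeu' since 'h' < 'j' at position 1
  'jmeu' < 'kpge' since 'j' < 'k' at position 1
  'kpge' < 'udhoo' since 'k' < 'u' at position 1
Chaining these comparisons gives the alphabetical order.
Final answer: ['bfioiv', 'hcce', 'hpb', 'jmeu', 'kpge', 'udhoo']


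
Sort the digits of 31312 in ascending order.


The number 31312 has digits: 3, 1, 3, 1, 2
Sorted: 1, 1, 2, 3, 3
Joining the sorted digits gives the result.
Final answer: 11233


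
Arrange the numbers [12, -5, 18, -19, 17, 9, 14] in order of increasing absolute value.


Compute absolute values:
  |12| = 12
  |-5| = 5
  |18| = 18
  |-19| = 19
  |17| = 17
  |9| = 9
  |14| = 14
Absolute values in increasing order: 5 < 9 < 12 < 14 < 17 < 18 < 19
Listing the original numbers in that order gives the answer.
Final answer: [-5, 9, 12, 14, 17, 18, -19]


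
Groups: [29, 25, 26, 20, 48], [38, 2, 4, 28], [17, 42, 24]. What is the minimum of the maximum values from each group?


Find max of each group:
  Group 1: [29, 25, 26, 20, 48] -> max = 48
  Group 2: [38, 2, 4, 28] -> max = 38
  Group 3: [17, 42, 24] -> max = 42
Maxes: [48, 38, 42]
Minimum of maxes = 38
Final answer: 38


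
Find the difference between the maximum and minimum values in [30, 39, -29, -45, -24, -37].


Maximum value: 39
Minimum value: -45
Range = 39 - (-45) = 84
Final answer: 84


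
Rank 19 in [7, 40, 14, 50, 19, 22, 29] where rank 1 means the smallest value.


Sort ascending: [7, 14, 19, 22, 29, 40, 50]
Find 19 in the sorted list.
19 is at position 3 (1-indexed).
Final answer: 3


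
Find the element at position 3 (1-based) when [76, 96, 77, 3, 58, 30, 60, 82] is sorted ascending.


Sort ascending: [3, 30, 58, 60, 76, 77, 82, 96]
The 3rd element (1-indexed) is at index 2.
Value = 58
Final answer: 58


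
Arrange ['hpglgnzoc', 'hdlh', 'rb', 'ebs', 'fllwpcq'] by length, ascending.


Compute lengths:
  'hpglgnzoc' has length 9
  'hdlh' has length 4
  'rb' has length 2
  'ebs' has length 3
  'fllwpcq' has length 7
Lengths in increasing order: 2 < 3 < 4 < 7 < 9
Listing the words in that order gives the answer.
Final answer: ['rb', 'ebs', 'hdlh', 'fllwpcq', 'hpglgnzoc']


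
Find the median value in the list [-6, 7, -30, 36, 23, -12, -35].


First, sort the list: [-35, -30, -12, -6, 7, 23, 36]
The list has 7 elements (odd count).
The middle index is 3 (0-based), and the element there is -6.
Final answer: -6


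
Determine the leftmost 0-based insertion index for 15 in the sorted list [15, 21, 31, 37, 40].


List is sorted: [15, 21, 31, 37, 40]
We need the leftmost position where 15 can be inserted, i.e. the first index whose element is >= 15 (or the end of the list if none is).
Binary search with low=0, high=5 (0-based indices):
  low=0, high=5, mid=2: a[2]=31 >= 15, so high = 2
  low=0, high=2, mid=1: a[1]=21 >= 15, so high = 1
  low=0, high=1, mid=0: a[0]=15 >= 15, so high = 0
Now low = high = 0, so the insertion index is 0.
Final answer: 0


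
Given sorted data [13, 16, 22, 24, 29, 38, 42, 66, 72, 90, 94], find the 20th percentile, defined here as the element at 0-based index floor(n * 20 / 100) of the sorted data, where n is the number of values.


The dataset has n = 11 elements.
Index = floor(11 * 20 / 100) = floor(220 / 100) = floor(2.2) = 2
Counting from index 0 in the sorted data, the element at index 2 is 22.
Final answer: 22


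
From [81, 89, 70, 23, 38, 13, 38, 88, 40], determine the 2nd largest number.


Sort descending: [89, 88, 81, 70, 40, 38, 38, 23, 13]
The 2nd element (1-indexed) is at index 1.
Value = 88
Final answer: 88


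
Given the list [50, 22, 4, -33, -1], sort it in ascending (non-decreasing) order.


Original list: [50, 22, 4, -33, -1]
Repeatedly take the smallest remaining element:
  Remaining [50, 22, 4, -33, -1] -> smallest is -33
  Remaining [50, 22, 4, -1] -> smallest is -1
  Remaining [50, 22, 4] -> smallest is 4
  Remaining [50, 22] -> smallest is 22
  Remaining [50] -> smallest is 50
Collecting the picks in order gives the sorted list.
Final answer: [-33, -1, 4, 22, 50]


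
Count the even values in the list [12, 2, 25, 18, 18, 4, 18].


Check each element:
  12 is even
  2 is even
  25 is odd
  18 is even
  18 is even
  4 is even
  18 is even
Evens: [12, 2, 18, 18, 4, 18]
Count of evens = 6
Final answer: 6


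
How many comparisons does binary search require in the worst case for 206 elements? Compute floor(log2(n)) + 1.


Binary search halves the search space each step.
Maximum comparisons = floor(log2(206)) + 1
log2(206) = 7.6865
floor(log2(206)) = 7, so 7 + 1 = 8
Final answer: 8


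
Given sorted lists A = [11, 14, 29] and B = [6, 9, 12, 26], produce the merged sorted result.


List A: [11, 14, 29]
List B: [6, 9, 12, 26]
Repeatedly compare the front elements and take the smaller:
  11 vs 6 -> take 6
  11 vs 9 -> take 9
  11 vs 12 -> take 11
  14 vs 12 -> take 12
  14 vs 26 -> take 14
  29 vs 26 -> take 26
  B is exhausted; append the rest of A: [29]
Final answer: [6, 9, 11, 12, 14, 26, 29]


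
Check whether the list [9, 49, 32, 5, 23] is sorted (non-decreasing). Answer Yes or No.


Check consecutive pairs:
  9 <= 49? True
  49 <= 32? False
  32 <= 5? False
  5 <= 23? True
2 consecutive pair(s) are out of order, so the list is not sorted.
Final answer: No


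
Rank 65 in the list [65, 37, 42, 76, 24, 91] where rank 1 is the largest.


Sort descending: [91, 76, 65, 42, 37, 24]
Find 65 in the sorted list.
65 is at position 3.
Final answer: 3


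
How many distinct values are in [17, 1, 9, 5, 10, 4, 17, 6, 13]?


List all unique values:
Distinct values: [1, 4, 5, 6, 9, 10, 13, 17]
Count = 8
Final answer: 8


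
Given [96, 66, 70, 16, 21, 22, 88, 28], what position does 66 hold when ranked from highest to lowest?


Sort descending: [96, 88, 70, 66, 28, 22, 21, 16]
Find 66 in the sorted list.
66 is at position 4.
Final answer: 4


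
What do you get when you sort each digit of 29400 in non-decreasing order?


The number 29400 has digits: 2, 9, 4, 0, 0
Sorted: 0, 0, 2, 4, 9
Joining the sorted digits gives the result.
Final answer: 00249


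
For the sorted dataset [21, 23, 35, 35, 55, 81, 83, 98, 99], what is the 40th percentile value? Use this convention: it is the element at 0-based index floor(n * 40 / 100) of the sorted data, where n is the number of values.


The dataset has n = 9 elements.
Index = floor(9 * 40 / 100) = floor(360 / 100) = floor(3.6) = 3
Counting from index 0 in the sorted data, the element at index 3 is 35.
Final answer: 35


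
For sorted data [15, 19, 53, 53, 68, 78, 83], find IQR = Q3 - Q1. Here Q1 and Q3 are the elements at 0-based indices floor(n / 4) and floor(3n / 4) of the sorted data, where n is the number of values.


The data has n = 7 elements.
Q1 index = floor(7 / 4) = floor(1.75) = 1; Q3 index = floor(3 * 7 / 4) = floor(5.25) = 5
Q1 = element at index 1 = 19
Q3 = element at index 5 = 78
IQR = 78 - 19 = 59
Final answer: 59


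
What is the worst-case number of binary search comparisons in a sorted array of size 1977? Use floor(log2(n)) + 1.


Binary search halves the search space each step.
Maximum comparisons = floor(log2(1977)) + 1
log2(1977) = 10.9491
floor(log2(1977)) = 10, so 10 + 1 = 11
Final answer: 11


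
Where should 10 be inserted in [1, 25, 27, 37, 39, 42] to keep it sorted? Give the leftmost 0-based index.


List is sorted: [1, 25, 27, 37, 39, 42]
We need the leftmost position where 10 can be inserted, i.e. the first index whose element is >= 10 (or the end of the list if none is).
Binary search with low=0, high=6 (0-based indices):
  low=0, high=6, mid=3: a[3]=37 >= 10, so high = 3
  low=0, high=3, mid=1: a[1]=25 >= 10, so high = 1
  low=0, high=1, mid=0: a[0]=1 < 10, so low = 1
Now low = high = 1, so the insertion index is 1.
Final answer: 1


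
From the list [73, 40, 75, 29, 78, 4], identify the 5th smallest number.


Sort ascending: [4, 29, 40, 73, 75, 78]
The 5th element (1-indexed) is at index 4.
Value = 75
Final answer: 75


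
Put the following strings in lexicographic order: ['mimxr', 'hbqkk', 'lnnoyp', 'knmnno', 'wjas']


Compare strings character by character (the first differing letter decides):
  'hbqkk' < 'knmnno' since 'h' < 'k' at position 1
  'knmnno' < 'lnnoyp' since 'k' < 'l' at position 1
  'lnnoyp' < 'mimxr' since 'l' < 'm' at position 1
  'mimxr' < 'wjas' since 'm' < 'w' at position 1
Chaining these comparisons gives the alphabetical order.
Final answer: ['hbqkk', 'knmnno', 'lnnoyp', 'mimxr', 'wjas']


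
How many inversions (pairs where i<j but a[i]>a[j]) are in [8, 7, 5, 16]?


For each element, count the later elements that are smaller than it:
  8 (index 0): smaller elements after it = [7, 5] -> 2
  7 (index 1): smaller elements after it = [5] -> 1
  5 (index 2): smaller elements after it = [] -> 0
Total inversions = 2 + 1 + 0 = 3
Final answer: 3


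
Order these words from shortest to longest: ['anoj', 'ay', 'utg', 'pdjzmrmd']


Compute lengths:
  'anoj' has length 4
  'ay' has length 2
  'utg' has length 3
  'pdjzmrmd' has length 8
Lengths in increasing order: 2 < 3 < 4 < 8
Listing the words in that order gives the answer.
Final answer: ['ay', 'utg', 'anoj', 'pdjzmrmd']


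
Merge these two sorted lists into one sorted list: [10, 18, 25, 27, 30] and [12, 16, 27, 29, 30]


List A: [10, 18, 25, 27, 30]
List B: [12, 16, 27, 29, 30]
Repeatedly compare the front elements and take the smaller:
  10 vs 12 -> take 10
  18 vs 12 -> take 12
  18 vs 16 -> take 16
  18 vs 27 -> take 18
  25 vs 27 -> take 25
  27 vs 27 -> take 27
  30 vs 27 -> take 27
  30 vs 29 -> take 29
  30 vs 30 -> take 30
  A is exhausted; append the rest of B: [30]
Final answer: [10, 12, 16, 18, 25, 27, 27, 29, 30, 30]


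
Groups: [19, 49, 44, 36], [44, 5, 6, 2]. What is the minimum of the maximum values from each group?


Find max of each group:
  Group 1: [19, 49, 44, 36] -> max = 49
  Group 2: [44, 5, 6, 2] -> max = 44
Maxes: [49, 44]
Minimum of maxes = 44
Final answer: 44


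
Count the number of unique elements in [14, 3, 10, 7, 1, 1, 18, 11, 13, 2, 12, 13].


List all unique values:
Distinct values: [1, 2, 3, 7, 10, 11, 12, 13, 14, 18]
Count = 10
Final answer: 10


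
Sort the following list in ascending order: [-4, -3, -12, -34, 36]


Original list: [-4, -3, -12, -34, 36]
Repeatedly take the smallest remaining element:
  Remaining [-4, -3, -12, -34, 36] -> smallest is -34
  Remaining [-4, -3, -12, 36] -> smallest is -12
  Remaining [-4, -3, 36] -> smallest is -4
  Remaining [-3, 36] -> smallest is -3
  Remaining [36] -> smallest is 36
Collecting the picks in order gives the sorted list.
Final answer: [-34, -12, -4, -3, 36]


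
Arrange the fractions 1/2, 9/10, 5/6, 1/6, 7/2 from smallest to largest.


Convert to decimal for comparison:
  1/2 = 0.5
  9/10 = 0.9
  5/6 = 0.8333
  1/6 = 0.1667
  7/2 = 3.5
Decimals in increasing order: 0.1667 < 0.5 < 0.8333 < 0.9 < 3.5
Writing each back as its fraction gives the sorted order.
Final answer: 1/6, 1/2, 5/6, 9/10, 7/2


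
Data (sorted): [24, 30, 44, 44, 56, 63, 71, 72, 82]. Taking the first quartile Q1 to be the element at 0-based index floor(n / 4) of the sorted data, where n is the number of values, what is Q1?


The list has n = 9 elements.
Q1 index = floor(9 / 4) = floor(2.25) = 2
Counting from index 0 in the sorted data, the element at index 2 is 44.
Final answer: 44


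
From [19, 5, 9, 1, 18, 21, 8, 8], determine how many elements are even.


Check each element:
  19 is odd
  5 is odd
  9 is odd
  1 is odd
  18 is even
  21 is odd
  8 is even
  8 is even
Evens: [18, 8, 8]
Count of evens = 3
Final answer: 3


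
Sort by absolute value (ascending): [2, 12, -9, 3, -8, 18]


Compute absolute values:
  |2| = 2
  |12| = 12
  |-9| = 9
  |3| = 3
  |-8| = 8
  |18| = 18
Absolute values in increasing order: 2 < 3 < 8 < 9 < 12 < 18
Listing the original numbers in that order gives the answer.
Final answer: [2, 3, -8, -9, 12, 18]


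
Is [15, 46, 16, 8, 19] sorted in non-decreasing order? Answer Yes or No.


Check consecutive pairs:
  15 <= 46? True
  46 <= 16? False
  16 <= 8? False
  8 <= 19? True
2 consecutive pair(s) are out of order, so the list is not sorted.
Final answer: No


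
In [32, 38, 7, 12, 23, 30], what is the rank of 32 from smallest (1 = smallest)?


Sort ascending: [7, 12, 23, 30, 32, 38]
Find 32 in the sorted list.
32 is at position 5 (1-indexed).
Final answer: 5


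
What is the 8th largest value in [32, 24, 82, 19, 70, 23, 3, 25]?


Sort descending: [82, 70, 32, 25, 24, 23, 19, 3]
The 8th element (1-indexed) is at index 7.
Value = 3
Final answer: 3


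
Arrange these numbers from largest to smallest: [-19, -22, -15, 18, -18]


Original list: [-19, -22, -15, 18, -18]
Repeatedly take the largest remaining element:
  Remaining [-19, -22, -15, 18, -18] -> largest is 18
  Remaining [-19, -22, -15, -18] -> largest is -15
  Remaining [-19, -22, -18] -> largest is -18
  Remaining [-19, -22] -> largest is -19
  Remaining [-22] -> largest is -22
Collecting the picks in order gives the descending list.
Final answer: [18, -15, -18, -19, -22]


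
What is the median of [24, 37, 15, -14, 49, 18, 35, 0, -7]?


First, sort the list: [-14, -7, 0, 15, 18, 24, 35, 37, 49]
The list has 9 elements (odd count).
The middle index is 4 (0-based), and the element there is 18.
Final answer: 18


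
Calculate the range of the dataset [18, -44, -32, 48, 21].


Maximum value: 48
Minimum value: -44
Range = 48 - (-44) = 92
Final answer: 92


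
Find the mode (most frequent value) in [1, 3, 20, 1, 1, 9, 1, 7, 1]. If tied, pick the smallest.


Count the frequency of each value:
  1 appears 5 time(s)
  3 appears 1 time(s)
  7 appears 1 time(s)
  9 appears 1 time(s)
  20 appears 1 time(s)
Maximum frequency is 5.
Only 1 reaches that frequency, so it is the mode.
Final answer: 1


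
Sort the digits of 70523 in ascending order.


The number 70523 has digits: 7, 0, 5, 2, 3
Sorted: 0, 2, 3, 5, 7
Joining the sorted digits gives the result.
Final answer: 02357


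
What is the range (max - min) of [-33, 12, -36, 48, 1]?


Maximum value: 48
Minimum value: -36
Range = 48 - (-36) = 84
Final answer: 84


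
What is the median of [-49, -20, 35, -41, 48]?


First, sort the list: [-49, -41, -20, 35, 48]
The list has 5 elements (odd count).
The middle index is 2 (0-based), and the element there is -20.
Final answer: -20


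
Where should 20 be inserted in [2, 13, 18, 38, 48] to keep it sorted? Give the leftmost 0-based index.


List is sorted: [2, 13, 18, 38, 48]
We need the leftmost position where 20 can be inserted, i.e. the first index whose element is >= 20 (or the end of the list if none is).
Binary search with low=0, high=5 (0-based indices):
  low=0, high=5, mid=2: a[2]=18 < 20, so low = 3
  low=3, high=5, mid=4: a[4]=48 >= 20, so high = 4
  low=3, high=4, mid=3: a[3]=38 >= 20, so high = 3
Now low = high = 3, so the insertion index is 3.
Final answer: 3


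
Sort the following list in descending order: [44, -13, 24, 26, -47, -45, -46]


Original list: [44, -13, 24, 26, -47, -45, -46]
Repeatedly take the largest remaining element:
  Remaining [44, -13, 24, 26, -47, -45, -46] -> largest is 44
  Remaining [-13, 24, 26, -47, -45, -46] -> largest is 26
  Remaining [-13, 24, -47, -45, -46] -> largest is 24
  Remaining [-13, -47, -45, -46] -> largest is -13
  Remaining [-47, -45, -46] -> largest is -45
  Remaining [-47, -46] -> largest is -46
  Remaining [-47] -> largest is -47
Collecting the picks in order gives the descending list.
Final answer: [44, 26, 24, -13, -45, -46, -47]


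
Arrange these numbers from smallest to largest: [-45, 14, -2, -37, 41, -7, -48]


Original list: [-45, 14, -2, -37, 41, -7, -48]
Repeatedly take the smallest remaining element:
  Remaining [-45, 14, -2, -37, 41, -7, -48] -> smallest is -48
  Remaining [-45, 14, -2, -37, 41, -7] -> smallest is -45
  Remaining [14, -2, -37, 41, -7] -> smallest is -37
  Remaining [14, -2, 41, -7] -> smallest is -7
  Remaining [14, -2, 41] -> smallest is -2
  Remaining [14, 41] -> smallest is 14
  Remaining [41] -> smallest is 41
Collecting the picks in order gives the sorted list.
Final answer: [-48, -45, -37, -7, -2, 14, 41]


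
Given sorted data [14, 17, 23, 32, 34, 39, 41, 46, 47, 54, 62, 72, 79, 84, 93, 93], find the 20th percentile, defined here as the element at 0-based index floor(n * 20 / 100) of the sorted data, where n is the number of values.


The dataset has n = 16 elements.
Index = floor(16 * 20 / 100) = floor(320 / 100) = floor(3.2) = 3
Counting from index 0 in the sorted data, the element at index 3 is 32.
Final answer: 32


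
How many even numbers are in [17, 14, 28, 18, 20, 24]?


Check each element:
  17 is odd
  14 is even
  28 is even
  18 is even
  20 is even
  24 is even
Evens: [14, 28, 18, 20, 24]
Count of evens = 5
Final answer: 5


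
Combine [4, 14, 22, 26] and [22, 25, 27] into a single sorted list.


List A: [4, 14, 22, 26]
List B: [22, 25, 27]
Repeatedly compare the front elements and take the smaller:
  4 vs 22 -> take 4
  14 vs 22 -> take 14
  22 vs 22 -> take 22
  26 vs 22 -> take 22
  26 vs 25 -> take 25
  26 vs 27 -> take 26
  A is exhausted; append the rest of B: [27]
Final answer: [4, 14, 22, 22, 25, 26, 27]


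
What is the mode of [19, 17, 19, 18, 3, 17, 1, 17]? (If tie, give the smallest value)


Count the frequency of each value:
  1 appears 1 time(s)
  3 appears 1 time(s)
  17 appears 3 time(s)
  18 appears 1 time(s)
  19 appears 2 time(s)
Maximum frequency is 3.
Only 17 reaches that frequency, so it is the mode.
Final answer: 17


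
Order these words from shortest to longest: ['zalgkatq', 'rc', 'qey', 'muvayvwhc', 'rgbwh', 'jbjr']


Compute lengths:
  'zalgkatq' has length 8
  'rc' has length 2
  'qey' has length 3
  'muvayvwhc' has length 9
  'rgbwh' has length 5
  'jbjr' has length 4
Lengths in increasing order: 2 < 3 < 4 < 5 < 8 < 9
Listing the words in that order gives the answer.
Final answer: ['rc', 'qey', 'jbjr', 'rgbwh', 'zalgkatq', 'muvayvwhc']


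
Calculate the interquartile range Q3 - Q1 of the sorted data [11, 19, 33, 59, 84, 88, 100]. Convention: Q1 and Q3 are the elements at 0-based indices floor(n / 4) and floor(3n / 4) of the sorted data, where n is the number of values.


The data has n = 7 elements.
Q1 index = floor(7 / 4) = floor(1.75) = 1; Q3 index = floor(3 * 7 / 4) = floor(5.25) = 5
Q1 = element at index 1 = 19
Q3 = element at index 5 = 88
IQR = 88 - 19 = 69
Final answer: 69


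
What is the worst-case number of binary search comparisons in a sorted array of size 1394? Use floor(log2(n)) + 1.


Binary search halves the search space each step.
Maximum comparisons = floor(log2(1394)) + 1
log2(1394) = 10.445
floor(log2(1394)) = 10, so 10 + 1 = 11
Final answer: 11


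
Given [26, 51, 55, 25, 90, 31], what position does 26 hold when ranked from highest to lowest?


Sort descending: [90, 55, 51, 31, 26, 25]
Find 26 in the sorted list.
26 is at position 5.
Final answer: 5


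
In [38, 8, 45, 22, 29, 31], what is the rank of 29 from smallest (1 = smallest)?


Sort ascending: [8, 22, 29, 31, 38, 45]
Find 29 in the sorted list.
29 is at position 3 (1-indexed).
Final answer: 3


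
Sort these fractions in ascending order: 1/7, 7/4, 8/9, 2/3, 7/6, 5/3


Convert to decimal for comparison:
  1/7 = 0.1429
  7/4 = 1.75
  8/9 = 0.8889
  2/3 = 0.6667
  7/6 = 1.1667
  5/3 = 1.6667
Decimals in increasing order: 0.1429 < 0.6667 < 0.8889 < 1.1667 < 1.6667 < 1.75
Writing each back as its fraction gives the sorted order.
Final answer: 1/7, 2/3, 8/9, 7/6, 5/3, 7/4


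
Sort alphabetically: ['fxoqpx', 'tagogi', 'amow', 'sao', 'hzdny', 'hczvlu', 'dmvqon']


Compare strings character by character (the first differing letter decides):
  'amow' < 'dmvqon' since 'a' < 'd' at position 1
  'dmvqon' < 'fxoqpx' since 'd' < 'f' at position 1
  'fxoqpx' < 'hczvlu' since 'f' < 'h' at position 1
  'hczvlu' < 'hzdny' since 'c' < 'z' at position 2
  'hzdny' < 'sao' since 'h' < 's' at position 1
  'sao' < 'tagogi' since 's' < 't' at position 1
Chaining these comparisons gives the alphabetical order.
Final answer: ['amow', 'dmvqon', 'fxoqpx', 'hczvlu', 'hzdny', 'sao', 'tagogi']


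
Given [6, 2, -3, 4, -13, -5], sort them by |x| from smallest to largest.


Compute absolute values:
  |6| = 6
  |2| = 2
  |-3| = 3
  |4| = 4
  |-13| = 13
  |-5| = 5
Absolute values in increasing order: 2 < 3 < 4 < 5 < 6 < 13
Listing the original numbers in that order gives the answer.
Final answer: [2, -3, 4, -5, 6, -13]


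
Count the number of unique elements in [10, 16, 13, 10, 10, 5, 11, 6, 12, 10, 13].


List all unique values:
Distinct values: [5, 6, 10, 11, 12, 13, 16]
Count = 7
Final answer: 7


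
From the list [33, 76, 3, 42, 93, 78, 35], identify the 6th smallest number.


Sort ascending: [3, 33, 35, 42, 76, 78, 93]
The 6th element (1-indexed) is at index 5.
Value = 78
Final answer: 78


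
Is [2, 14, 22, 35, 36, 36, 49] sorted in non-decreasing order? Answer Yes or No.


Check consecutive pairs:
  2 <= 14? True
  14 <= 22? True
  22 <= 35? True
  35 <= 36? True
  36 <= 36? True
  36 <= 49? True
Every consecutive pair is in order, so the list is non-decreasing.
Final answer: Yes


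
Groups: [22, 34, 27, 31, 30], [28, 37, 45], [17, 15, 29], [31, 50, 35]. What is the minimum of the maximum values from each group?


Find max of each group:
  Group 1: [22, 34, 27, 31, 30] -> max = 34
  Group 2: [28, 37, 45] -> max = 45
  Group 3: [17, 15, 29] -> max = 29
  Group 4: [31, 50, 35] -> max = 50
Maxes: [34, 45, 29, 50]
Minimum of maxes = 29
Final answer: 29


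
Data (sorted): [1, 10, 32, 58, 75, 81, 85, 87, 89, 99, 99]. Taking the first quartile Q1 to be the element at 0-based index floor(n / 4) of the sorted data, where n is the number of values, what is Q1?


The list has n = 11 elements.
Q1 index = floor(11 / 4) = floor(2.75) = 2
Counting from index 0 in the sorted data, the element at index 2 is 32.
Final answer: 32


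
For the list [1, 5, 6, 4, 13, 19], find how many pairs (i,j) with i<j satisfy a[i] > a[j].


For each element, count the later elements that are smaller than it:
  1 (index 0): smaller elements after it = [] -> 0
  5 (index 1): smaller elements after it = [4] -> 1
  6 (index 2): smaller elements after it = [4] -> 1
  4 (index 3): smaller elements after it = [] -> 0
  13 (index 4): smaller elements after it = [] -> 0
Total inversions = 0 + 1 + 1 + 0 + 0 = 2
Final answer: 2


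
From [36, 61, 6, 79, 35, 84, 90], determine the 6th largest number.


Sort descending: [90, 84, 79, 61, 36, 35, 6]
The 6th element (1-indexed) is at index 5.
Value = 35
Final answer: 35


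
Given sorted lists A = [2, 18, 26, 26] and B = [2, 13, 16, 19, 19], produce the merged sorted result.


List A: [2, 18, 26, 26]
List B: [2, 13, 16, 19, 19]
Repeatedly compare the front elements and take the smaller:
  2 vs 2 -> take 2
  18 vs 2 -> take 2
  18 vs 13 -> take 13
  18 vs 16 -> take 16
  18 vs 19 -> take 18
  26 vs 19 -> take 19
  26 vs 19 -> take 19
  B is exhausted; append the rest of A: [26, 26]
Final answer: [2, 2, 13, 16, 18, 19, 19, 26, 26]


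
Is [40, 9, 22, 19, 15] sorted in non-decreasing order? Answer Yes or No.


Check consecutive pairs:
  40 <= 9? False
  9 <= 22? True
  22 <= 19? False
  19 <= 15? False
3 consecutive pair(s) are out of order, so the list is not sorted.
Final answer: No


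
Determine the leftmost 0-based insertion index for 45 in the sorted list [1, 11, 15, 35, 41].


List is sorted: [1, 11, 15, 35, 41]
We need the leftmost position where 45 can be inserted, i.e. the first index whose element is >= 45 (or the end of the list if none is).
Binary search with low=0, high=5 (0-based indices):
  low=0, high=5, mid=2: a[2]=15 < 45, so low = 3
  low=3, high=5, mid=4: a[4]=41 < 45, so low = 5
Now low = high = 5, so the insertion index is 5.
Final answer: 5


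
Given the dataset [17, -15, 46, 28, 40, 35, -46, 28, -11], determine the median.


First, sort the list: [-46, -15, -11, 17, 28, 28, 35, 40, 46]
The list has 9 elements (odd count).
The middle index is 4 (0-based), and the element there is 28.
Final answer: 28


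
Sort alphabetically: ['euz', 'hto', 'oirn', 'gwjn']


Compare strings character by character (the first differing letter decides):
  'euz' < 'gwjn' since 'e' < 'g' at position 1
  'gwjn' < 'hto' since 'g' < 'h' at position 1
  'hto' < 'oirn' since 'h' < 'o' at position 1
Chaining these comparisons gives the alphabetical order.
Final answer: ['euz', 'gwjn', 'hto', 'oirn']


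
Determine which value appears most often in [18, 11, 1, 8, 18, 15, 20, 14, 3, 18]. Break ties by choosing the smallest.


Count the frequency of each value:
  1 appears 1 time(s)
  3 appears 1 time(s)
  8 appears 1 time(s)
  11 appears 1 time(s)
  14 appears 1 time(s)
  15 appears 1 time(s)
  18 appears 3 time(s)
  20 appears 1 time(s)
Maximum frequency is 3.
Only 18 reaches that frequency, so it is the mode.
Final answer: 18


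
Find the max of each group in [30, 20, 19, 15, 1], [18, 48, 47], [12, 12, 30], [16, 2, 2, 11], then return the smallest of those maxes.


Find max of each group:
  Group 1: [30, 20, 19, 15, 1] -> max = 30
  Group 2: [18, 48, 47] -> max = 48
  Group 3: [12, 12, 30] -> max = 30
  Group 4: [16, 2, 2, 11] -> max = 16
Maxes: [30, 48, 30, 16]
Minimum of maxes = 16
Final answer: 16


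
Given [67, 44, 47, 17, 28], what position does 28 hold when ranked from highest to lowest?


Sort descending: [67, 47, 44, 28, 17]
Find 28 in the sorted list.
28 is at position 4.
Final answer: 4


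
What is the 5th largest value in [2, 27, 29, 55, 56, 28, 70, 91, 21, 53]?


Sort descending: [91, 70, 56, 55, 53, 29, 28, 27, 21, 2]
The 5th element (1-indexed) is at index 4.
Value = 53
Final answer: 53


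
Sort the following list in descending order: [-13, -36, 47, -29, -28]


Original list: [-13, -36, 47, -29, -28]
Repeatedly take the largest remaining element:
  Remaining [-13, -36, 47, -29, -28] -> largest is 47
  Remaining [-13, -36, -29, -28] -> largest is -13
  Remaining [-36, -29, -28] -> largest is -28
  Remaining [-36, -29] -> largest is -29
  Remaining [-36] -> largest is -36
Collecting the picks in order gives the descending list.
Final answer: [47, -13, -28, -29, -36]


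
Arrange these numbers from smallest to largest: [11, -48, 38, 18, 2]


Original list: [11, -48, 38, 18, 2]
Repeatedly take the smallest remaining element:
  Remaining [11, -48, 38, 18, 2] -> smallest is -48
  Remaining [11, 38, 18, 2] -> smallest is 2
  Remaining [11, 38, 18] -> smallest is 11
  Remaining [38, 18] -> smallest is 18
  Remaining [38] -> smallest is 38
Collecting the picks in order gives the sorted list.
Final answer: [-48, 2, 11, 18, 38]


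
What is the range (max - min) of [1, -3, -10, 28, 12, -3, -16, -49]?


Maximum value: 28
Minimum value: -49
Range = 28 - (-49) = 77
Final answer: 77


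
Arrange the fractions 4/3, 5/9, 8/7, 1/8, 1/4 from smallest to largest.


Convert to decimal for comparison:
  4/3 = 1.3333
  5/9 = 0.5556
  8/7 = 1.1429
  1/8 = 0.125
  1/4 = 0.25
Decimals in increasing order: 0.125 < 0.25 < 0.5556 < 1.1429 < 1.3333
Writing each back as its fraction gives the sorted order.
Final answer: 1/8, 1/4, 5/9, 8/7, 4/3
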